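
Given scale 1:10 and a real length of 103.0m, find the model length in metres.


Model size = real / scale
= 103.0 / 10
= 10.3000 m

10.3000 m


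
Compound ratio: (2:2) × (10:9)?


Compound ratio = (2×10) : (2×9)
= 20:18
GCD = 2
= 10:9

10:9


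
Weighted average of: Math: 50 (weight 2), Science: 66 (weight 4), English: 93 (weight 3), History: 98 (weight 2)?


Numerator = 50×2 + 66×4 + 93×3 + 98×2
= 100 + 264 + 279 + 196
= 839
Total weight = 11
Weighted avg = 839/11
= 76.27

76.27


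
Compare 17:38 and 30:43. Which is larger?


17/38 = 0.4474
30/43 = 0.6977
0.4474 < 0.6977, so 17:38 is less
= 30:43

30:43


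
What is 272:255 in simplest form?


GCD(272, 255) = 17
272/17 : 255/17
= 16:15

16:15


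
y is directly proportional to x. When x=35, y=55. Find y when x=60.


Direct proportion: y/x = constant
k = 55/35 ≈ 1.5714
y₂ = k × 60 = 55 × 60 / 35 = 3300/35
≈ 94.29

94.29


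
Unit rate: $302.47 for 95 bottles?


Unit rate = total / quantity
= 302.47 / 95
= $3.18 per unit

$3.18 per unit


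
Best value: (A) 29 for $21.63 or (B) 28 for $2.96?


Deal A: $21.63/29 = $0.7459/unit
Deal B: $2.96/28 = $0.1057/unit
B is cheaper per unit
= Deal B

Deal B


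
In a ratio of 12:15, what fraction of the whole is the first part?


Total parts = 12 + 15 = 27
First part: 12/27 = 4/9
= 4/9

4/9


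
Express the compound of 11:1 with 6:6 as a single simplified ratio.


Compound ratio = (11×6) : (1×6)
= 66:6
GCD = 6
= 11:1

11:1


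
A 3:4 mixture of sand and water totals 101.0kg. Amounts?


Total parts = 3 + 4 = 7
sand: 101.0 × 3/7 = 43.3kg
water: 101.0 × 4/7 = 57.7kg
= 43.3kg and 57.7kg

43.3kg and 57.7kg


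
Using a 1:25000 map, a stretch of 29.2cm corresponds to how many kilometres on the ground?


Real distance = map distance × scale
= 29.2cm × 25000
= 730000 cm = 7300.0 m
= 7.300 km

7.300 km


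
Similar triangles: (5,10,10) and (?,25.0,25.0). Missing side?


Scale factor = 25.0/10 = 2.5
Missing side = 5 × 2.5
= 12.5

12.5


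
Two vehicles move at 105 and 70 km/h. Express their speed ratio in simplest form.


Ratio = 105:70
GCD = 35
Simplified = 3:2
Time ratio (same distance) = 2:3
Speed ratio = 3:2

3:2


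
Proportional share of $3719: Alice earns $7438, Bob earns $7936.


Total income = 7438 + 7936 = $15374
Alice: $3719 × 7438/15374 = $1799.27
Bob: $3719 × 7936/15374 = $1919.73
= Alice: $1799.27, Bob: $1919.73

Alice: $1799.27, Bob: $1919.73


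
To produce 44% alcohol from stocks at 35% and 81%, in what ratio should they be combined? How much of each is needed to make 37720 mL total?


Let x parts of 35% mix with y parts of 81%.
35x + 81y = 44(x + y)
35x + 81y = 44x + 44y
x(35 - 44) = y(44 - 81)
x/y = (81 - 44)/(44 - 35) = 37/9
Simplify: 37:9
Total parts = 46; one part = 37720/46 = 820.00 mL
35% solution: 37×820.00 = 30340.00 mL
81% solution: 9×820.00 = 7380.00 mL
= ratio 37:9; 30340.00 mL and 7380.00 mL

ratio 37:9; 30340.00 mL and 7380.00 mL


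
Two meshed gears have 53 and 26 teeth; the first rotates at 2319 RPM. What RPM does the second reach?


Gear ratio = 53:26 = 53:26
RPM_B = RPM_A × (teeth_A / teeth_B)
= 2319 × (53/26)
= 4727.2 RPM

4727.2 RPM


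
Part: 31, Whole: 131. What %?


Percentage = (part / whole) × 100
= (31 / 131) × 100
≈ 23.66%

23.66%


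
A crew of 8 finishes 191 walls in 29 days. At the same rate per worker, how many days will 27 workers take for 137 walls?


Days ∝ work / workers, so d₂ = d₁ × (m₁/m₂) × (w₂/w₁)
Workers factor (inverse): 8/27 ≈ 0.2963
Work factor (direct): 137/191 ≈ 0.7173
d₂ = 29 × 8/27 × 137/191 = (29 × 8 × 137) / (27 × 191) = 31784/5157
≈ 6.16 days

6.16 days


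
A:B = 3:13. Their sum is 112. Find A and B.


Let A = 3k, B = 13k.
3k + 13k = 112
16k = 112 → k = 112/16 = 7
A = 3×7 = 21, B = 13×7 = 91
= A = 21, B = 91

A = 21, B = 91


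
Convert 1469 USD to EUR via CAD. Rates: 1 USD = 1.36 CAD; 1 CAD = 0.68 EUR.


Step 1: 1469 USD × 1.36 = 1997.84 CAD
Step 2: 1997.84 CAD × 0.68 = 1358.53 EUR
Implied rate USD→EUR = 1.36 × 0.68 = 0.9248
= 1358.53 EUR

1358.53 EUR


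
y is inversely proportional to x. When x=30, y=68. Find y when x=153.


Inverse proportion: x × y = constant
k = 30 × 68 = 2040
y₂ = k / 153 = 2040 / 153
= 13.33

13.33


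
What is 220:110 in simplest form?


GCD(220, 110) = 110
220/110 : 110/110
= 2:1

2:1


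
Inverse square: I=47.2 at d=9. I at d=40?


I₁d₁² = I₂d₂²
I₂ = I₁ × (d₁/d₂)²
= 47.2 × (9/40)²
= 47.2 × 81/1600
= 3823.2/1600
= 2.3895

2.3895


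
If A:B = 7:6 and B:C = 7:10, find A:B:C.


Match B: multiply A:B by 7 → 49:42
Multiply B:C by 6 → 42:60
Combined: 49:42:60
GCD = 1
= 49:42:60

49:42:60


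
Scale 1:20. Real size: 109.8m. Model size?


Model size = real / scale
= 109.8 / 20
= 5.4900 m

5.4900 m


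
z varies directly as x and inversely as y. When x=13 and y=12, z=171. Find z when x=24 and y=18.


z = k·x/y
Solve for k using the known point: k = z·y/x = 171×12/13 = 2052/13 ≈ 157.8462
Now evaluate at x=24, y=18:
z = k × 24 / 18 = (2052 × 24) / (13 × 18) = 49248/234
≈ 210.4615

210.4615


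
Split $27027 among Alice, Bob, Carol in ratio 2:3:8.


Total parts = 2 + 3 + 8 = 13
Alice: 27027 × 2/13 = 4158.00
Bob: 27027 × 3/13 = 6237.00
Carol: 27027 × 8/13 = 16632.00
= Alice: $4158.00, Bob: $6237.00, Carol: $16632.00

Alice: $4158.00, Bob: $6237.00, Carol: $16632.00


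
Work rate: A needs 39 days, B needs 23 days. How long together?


Rate of A = 1/39 per day
Rate of B = 1/23 per day
Combined rate = 1/39 + 1/23 = 62/897 ≈ 0.0691 per day
Days = 1 / combined rate = 897/62
≈ 14.47 days

14.47 days


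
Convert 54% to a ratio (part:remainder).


54% means 54 parts out of 100; remainder = 46
Part : remainder = 54:46
GCD = 2
= 27:23

27:23


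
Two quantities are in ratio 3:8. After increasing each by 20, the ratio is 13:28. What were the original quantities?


Let A = 3k, B = 8k.
(3k + 20) / (8k + 20) = 13/28
Cross-multiply: 28(3k + 20) = 13(8k + 20)
84k + 560 = 104k + 260
84k - 104k = 260 - 560
-20k = -300
k = -300/-20 = 15
A = 3×15 = 45, B = 8×15 = 120
= A = 45, B = 120

A = 45, B = 120


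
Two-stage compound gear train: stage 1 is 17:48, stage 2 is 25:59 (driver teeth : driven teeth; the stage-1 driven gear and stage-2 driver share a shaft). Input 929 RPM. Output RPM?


Stage 1: RPM_B = RPM_A × t_A/t_B = 929 × 17/48 = 15793/48 ≈ 329.02
B and C share a shaft → RPM_C = RPM_B
Stage 2: RPM_D = RPM_C × t_C/t_D = RPM_A × (t_A×t_C)/(t_B×t_D)
Overall ratio = (17×25)/(48×59) = 425/2832
RPM_D = 929 × 425/2832 = 394825/2832
≈ 139.42 RPM

139.42 RPM


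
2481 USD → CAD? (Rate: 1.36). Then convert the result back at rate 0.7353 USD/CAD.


Amount × rate = 2481 × 1.36 = 3374.16 CAD
Round-trip: 3374.16 × 0.7353 = 2481.02 USD
= 3374.16 CAD, then 2481.02 USD

3374.16 CAD, then 2481.02 USD


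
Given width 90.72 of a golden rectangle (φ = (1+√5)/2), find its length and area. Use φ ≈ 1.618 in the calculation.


φ = (1 + √5) / 2 ≈ 1.618
Length = width × φ = 90.72 × 1.618 = 146.78496
≈ 146.78
Area = width × length = 90.72 × 146.78496 = 13316.3315712 ≈ 13316.33
= Length: 146.78, Area: 13316.33

Length: 146.78, Area: 13316.33


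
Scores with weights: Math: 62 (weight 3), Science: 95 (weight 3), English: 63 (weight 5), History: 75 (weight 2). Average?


Numerator = 62×3 + 95×3 + 63×5 + 75×2
= 186 + 285 + 315 + 150
= 936
Total weight = 13
Weighted avg = 936/13
= 72.00

72.00


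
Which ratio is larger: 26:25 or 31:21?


26/25 = 1.0400
31/21 = 1.4762
1.0400 < 1.4762, so 26:25 is less
= 31:21

31:21


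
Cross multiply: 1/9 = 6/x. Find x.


Cross multiply: 1 × x = 9 × 6
1x = 54
x = 54 / 1
= 54.00

54.00


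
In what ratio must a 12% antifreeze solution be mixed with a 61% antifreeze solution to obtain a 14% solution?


Let x parts of 12% mix with y parts of 61%.
12x + 61y = 14(x + y)
12x + 61y = 14x + 14y
x(12 - 14) = y(14 - 61)
x/y = (61 - 14)/(14 - 12) = 47/2
Simplify: 47:2
= 47:2

47:2


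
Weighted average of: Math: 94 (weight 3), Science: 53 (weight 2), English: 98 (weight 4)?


Numerator = 94×3 + 53×2 + 98×4
= 282 + 106 + 392
= 780
Total weight = 9
Weighted avg = 780/9
= 86.67

86.67


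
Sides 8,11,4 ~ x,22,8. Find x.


Scale factor = 22/11 = 2
Missing side = 8 × 2
= 16.0

16.0


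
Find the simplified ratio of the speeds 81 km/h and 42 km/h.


Ratio = 81:42
GCD = 3
Simplified = 27:14
Time ratio (same distance) = 14:27
Speed ratio = 27:14

27:14


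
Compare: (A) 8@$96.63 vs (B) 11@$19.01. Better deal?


Deal A: $96.63/8 = $12.0788/unit
Deal B: $19.01/11 = $1.7282/unit
B is cheaper per unit
= Deal B

Deal B


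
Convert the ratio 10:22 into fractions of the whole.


Total parts = 10 + 22 = 32
First part: 10/32 = 5/16
Second part: 22/32 = 11/16
= 5/16 and 11/16

5/16 and 11/16


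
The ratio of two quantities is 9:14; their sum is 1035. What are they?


Let A = 9k, B = 14k.
9k + 14k = 1035
23k = 1035 → k = 1035/23 = 45
A = 9×45 = 405, B = 14×45 = 630
= A = 405, B = 630

A = 405, B = 630


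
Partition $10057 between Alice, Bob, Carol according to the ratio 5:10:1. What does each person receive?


Total parts = 5 + 10 + 1 = 16
Alice: 10057 × 5/16 = 3142.81
Bob: 10057 × 10/16 = 6285.63
Carol: 10057 × 1/16 = 628.56
= Alice: $3142.81, Bob: $6285.63, Carol: $628.56

Alice: $3142.81, Bob: $6285.63, Carol: $628.56


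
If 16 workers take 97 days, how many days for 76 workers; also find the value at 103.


Inverse proportion: x × y = constant
k = 16 × 97 = 1552
At x=76: k/76 = 20.42
At x=103: k/103 = 15.07
= 20.42 and 15.07

20.42 and 15.07


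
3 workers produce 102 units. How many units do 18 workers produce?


Direct proportion: y/x = constant
k = 102/3 = 34.0000
y₂ = k × 18 = 102 × 18 / 3 = 1836/3
= 612.00

612.00


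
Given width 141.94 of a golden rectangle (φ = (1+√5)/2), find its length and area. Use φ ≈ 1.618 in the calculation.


φ = (1 + √5) / 2 ≈ 1.618
Length = width × φ = 141.94 × 1.618 = 229.65892
≈ 229.66
Area = width × length = 141.94 × 229.65892 = 32597.7871048 ≈ 32597.79
= Length: 229.66, Area: 32597.79

Length: 229.66, Area: 32597.79


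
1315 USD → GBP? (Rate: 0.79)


Amount × rate = 1315 × 0.79
= 1038.85 GBP

1038.85 GBP


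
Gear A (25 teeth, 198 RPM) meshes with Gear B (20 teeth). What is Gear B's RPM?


Gear ratio = 25:20 = 5:4
RPM_B = RPM_A × (teeth_A / teeth_B)
= 198 × (25/20)
= 247.5 RPM

247.5 RPM


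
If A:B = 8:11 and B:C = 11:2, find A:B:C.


Match B: multiply A:B by 11 → 88:121
Multiply B:C by 11 → 121:22
Combined: 88:121:22
GCD = 11
= 8:11:2

8:11:2


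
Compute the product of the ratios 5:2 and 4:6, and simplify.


Compound ratio = (5×4) : (2×6)
= 20:12
GCD = 4
= 5:3

5:3


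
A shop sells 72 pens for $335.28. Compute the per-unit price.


Unit rate = total / quantity
= 335.28 / 72
= $4.66 per unit

$4.66 per unit


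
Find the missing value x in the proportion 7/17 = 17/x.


Cross multiply: 7 × x = 17 × 17
7x = 289
x = 289 / 7
= 41.29

41.29


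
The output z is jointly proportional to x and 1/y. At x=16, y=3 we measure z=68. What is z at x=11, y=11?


z = k·x/y
Solve for k using the known point: k = z·y/x = 68×3/16 = 204/16 = 12.7500
Now evaluate at x=11, y=11:
z = k × 11 / 11 = (204 × 11) / (16 × 11) = 2244/176
= 12.7500

12.7500


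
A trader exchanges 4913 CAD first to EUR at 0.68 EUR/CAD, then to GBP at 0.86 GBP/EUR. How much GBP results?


Step 1: 4913 CAD × 0.68 = 3340.84 EUR
Step 2: 3340.84 EUR × 0.86 = 2873.12 GBP
Implied rate CAD→GBP = 0.68 × 0.86 = 0.5848
= 2873.12 GBP

2873.12 GBP


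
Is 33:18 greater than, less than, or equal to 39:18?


33/18 = 1.8333
39/18 = 2.1667
1.8333 < 2.1667, so 33:18 is less
= less than

less than


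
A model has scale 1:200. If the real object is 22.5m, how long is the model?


Model size = real / scale
= 22.5 / 200
= 0.1125 m

0.1125 m


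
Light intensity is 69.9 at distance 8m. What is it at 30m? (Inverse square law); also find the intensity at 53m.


I₁d₁² = I₂d₂²
I at 30m = 69.9 × (8/30)² = 69.9 × 64/900 = 4473.6/900 ≈ 4.9707
I at 53m = 69.9 × (8/53)² = 69.9 × 64/2809 = 4473.6/2809 ≈ 1.5926
= 4.9707 and 1.5926

4.9707 and 1.5926


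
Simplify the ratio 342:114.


GCD(342, 114) = 114
342/114 : 114/114
= 3:1

3:1


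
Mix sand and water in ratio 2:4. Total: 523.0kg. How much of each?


Total parts = 2 + 4 = 6
sand: 523.0 × 2/6 = 174.3kg
water: 523.0 × 4/6 = 348.7kg
= 174.3kg and 348.7kg

174.3kg and 348.7kg


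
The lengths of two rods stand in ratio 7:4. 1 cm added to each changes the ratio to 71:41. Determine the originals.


Let A = 7k, B = 4k.
(7k + 1) / (4k + 1) = 71/41
Cross-multiply: 41(7k + 1) = 71(4k + 1)
287k + 41 = 284k + 71
287k - 284k = 71 - 41
3k = 30
k = 30/3 = 10
A = 7×10 = 70, B = 4×10 = 40
= A = 70, B = 40

A = 70, B = 40


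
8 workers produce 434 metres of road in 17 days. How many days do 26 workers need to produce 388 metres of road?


Days ∝ work / workers, so d₂ = d₁ × (m₁/m₂) × (w₂/w₁)
Workers factor (inverse): 8/26 ≈ 0.3077
Work factor (direct): 388/434 ≈ 0.8940
d₂ = 17 × 8/26 × 388/434 = (17 × 8 × 388) / (26 × 434) = 52768/11284
≈ 4.68 days

4.68 days


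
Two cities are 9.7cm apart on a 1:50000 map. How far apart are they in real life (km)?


Real distance = map distance × scale
= 9.7cm × 50000
= 485000 cm = 4850.0 m
= 4.850 km

4.850 km


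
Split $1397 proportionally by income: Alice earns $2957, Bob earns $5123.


Total income = 2957 + 5123 = $8080
Alice: $1397 × 2957/8080 = $511.25
Bob: $1397 × 5123/8080 = $885.75
= Alice: $511.25, Bob: $885.75

Alice: $511.25, Bob: $885.75


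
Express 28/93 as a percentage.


Percentage = (part / whole) × 100
= (28 / 93) × 100
≈ 30.11%

30.11%


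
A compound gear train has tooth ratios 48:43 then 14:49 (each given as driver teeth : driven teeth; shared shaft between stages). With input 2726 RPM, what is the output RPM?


Stage 1: RPM_B = RPM_A × t_A/t_B = 2726 × 48/43 = 130848/43 ≈ 3042.98
B and C share a shaft → RPM_C = RPM_B
Stage 2: RPM_D = RPM_C × t_C/t_D = RPM_A × (t_A×t_C)/(t_B×t_D)
Overall ratio = (48×14)/(43×49) = 672/2107
RPM_D = 2726 × 672/2107 = 1831872/2107
≈ 869.42 RPM

869.42 RPM


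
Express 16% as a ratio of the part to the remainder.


16% means 16 parts out of 100; remainder = 84
Part : remainder = 16:84
GCD = 4
= 4:21

4:21


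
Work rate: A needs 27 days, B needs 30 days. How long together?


Rate of A = 1/27 per day
Rate of B = 1/30 per day
Combined rate = 1/27 + 1/30 = 57/810 ≈ 0.0704 per day
Days = 1 / combined rate = 810/57
≈ 14.21 days

14.21 days


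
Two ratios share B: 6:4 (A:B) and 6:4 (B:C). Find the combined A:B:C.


Match B: multiply A:B by 6 → 36:24
Multiply B:C by 4 → 24:16
Combined: 36:24:16
GCD = 4
= 9:6:4

9:6:4


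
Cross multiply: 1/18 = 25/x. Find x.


Cross multiply: 1 × x = 18 × 25
1x = 450
x = 450 / 1
= 450.00

450.00


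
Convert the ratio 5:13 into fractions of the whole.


Total parts = 5 + 13 = 18
First part: 5/18 = 5/18
Second part: 13/18 = 13/18
= 5/18 and 13/18

5/18 and 13/18


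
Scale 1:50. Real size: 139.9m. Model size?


Model size = real / scale
= 139.9 / 50
= 2.7980 m

2.7980 m


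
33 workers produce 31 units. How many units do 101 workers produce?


Direct proportion: y/x = constant
k = 31/33 ≈ 0.9394
y₂ = k × 101 = 31 × 101 / 33 = 3131/33
≈ 94.88

94.88


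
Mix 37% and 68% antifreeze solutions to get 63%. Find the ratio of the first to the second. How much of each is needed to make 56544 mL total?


Let x parts of 37% mix with y parts of 68%.
37x + 68y = 63(x + y)
37x + 68y = 63x + 63y
x(37 - 63) = y(63 - 68)
x/y = (68 - 63)/(63 - 37) = 5/26
Simplify: 5:26
Total parts = 31; one part = 56544/31 = 1824.00 mL
37% solution: 5×1824.00 = 9120.00 mL
68% solution: 26×1824.00 = 47424.00 mL
= ratio 5:26; 9120.00 mL and 47424.00 mL

ratio 5:26; 9120.00 mL and 47424.00 mL


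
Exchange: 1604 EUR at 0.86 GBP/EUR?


Amount × rate = 1604 × 0.86
= 1379.44 GBP

1379.44 GBP


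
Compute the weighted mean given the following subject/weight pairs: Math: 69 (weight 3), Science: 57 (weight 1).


Numerator = 69×3 + 57×1
= 207 + 57
= 264
Total weight = 4
Weighted avg = 264/4
= 66.00

66.00


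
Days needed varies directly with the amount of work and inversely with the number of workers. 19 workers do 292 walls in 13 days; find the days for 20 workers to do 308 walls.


Days ∝ work / workers, so d₂ = d₁ × (m₁/m₂) × (w₂/w₁)
Workers factor (inverse): 19/20 = 0.9500
Work factor (direct): 308/292 ≈ 1.0548
d₂ = 13 × 19/20 × 308/292 = (13 × 19 × 308) / (20 × 292) = 76076/5840
≈ 13.03 days

13.03 days


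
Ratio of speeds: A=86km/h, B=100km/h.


Ratio = 86:100
GCD = 2
Simplified = 43:50
Time ratio (same distance) = 50:43
Speed ratio = 43:50

43:50


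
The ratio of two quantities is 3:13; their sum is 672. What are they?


Let A = 3k, B = 13k.
3k + 13k = 672
16k = 672 → k = 672/16 = 42
A = 3×42 = 126, B = 13×42 = 546
= A = 126, B = 546

A = 126, B = 546


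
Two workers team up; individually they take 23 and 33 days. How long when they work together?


Rate of A = 1/23 per day
Rate of B = 1/33 per day
Combined rate = 1/23 + 1/33 = 56/759 ≈ 0.0738 per day
Days = 1 / combined rate = 759/56
≈ 13.55 days

13.55 days


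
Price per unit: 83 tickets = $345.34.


Unit rate = total / quantity
= 345.34 / 83
= $4.16 per unit

$4.16 per unit


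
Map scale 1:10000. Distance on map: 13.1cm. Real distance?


Real distance = map distance × scale
= 13.1cm × 10000
= 131000 cm = 1310.0 m
= 1.310 km

1.310 km


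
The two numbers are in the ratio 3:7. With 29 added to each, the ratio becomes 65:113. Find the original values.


Let A = 3k, B = 7k.
(3k + 29) / (7k + 29) = 65/113
Cross-multiply: 113(3k + 29) = 65(7k + 29)
339k + 3277 = 455k + 1885
339k - 455k = 1885 - 3277
-116k = -1392
k = -1392/-116 = 12
A = 3×12 = 36, B = 7×12 = 84
= A = 36, B = 84

A = 36, B = 84


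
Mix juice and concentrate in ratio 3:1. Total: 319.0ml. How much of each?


Total parts = 3 + 1 = 4
juice: 319.0 × 3/4 = 239.3ml
concentrate: 319.0 × 1/4 = 79.8ml
= 239.3ml and 79.8ml

239.3ml and 79.8ml


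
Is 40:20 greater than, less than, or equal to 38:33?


40/20 = 2.0000
38/33 = 1.1515
2.0000 > 1.1515, so 40:20 is greater
= greater than

greater than


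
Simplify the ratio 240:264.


GCD(240, 264) = 24
240/24 : 264/24
= 10:11

10:11


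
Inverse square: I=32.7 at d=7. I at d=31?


I₁d₁² = I₂d₂²
I₂ = I₁ × (d₁/d₂)²
= 32.7 × (7/31)²
= 32.7 × 49/961
= 1602.3/961
≈ 1.6673

1.6673


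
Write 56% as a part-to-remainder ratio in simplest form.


56% means 56 parts out of 100; remainder = 44
Part : remainder = 56:44
GCD = 4
= 14:11

14:11


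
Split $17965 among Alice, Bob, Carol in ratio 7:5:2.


Total parts = 7 + 5 + 2 = 14
Alice: 17965 × 7/14 = 8982.50
Bob: 17965 × 5/14 = 6416.07
Carol: 17965 × 2/14 = 2566.43
= Alice: $8982.50, Bob: $6416.07, Carol: $2566.43

Alice: $8982.50, Bob: $6416.07, Carol: $2566.43


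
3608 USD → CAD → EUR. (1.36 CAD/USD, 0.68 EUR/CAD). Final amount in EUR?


Step 1: 3608 USD × 1.36 = 4906.88 CAD
Step 2: 4906.88 CAD × 0.68 = 3336.68 EUR
Implied rate USD→EUR = 1.36 × 0.68 = 0.9248
= 3336.68 EUR

3336.68 EUR


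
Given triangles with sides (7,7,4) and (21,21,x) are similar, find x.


Scale factor = 21/7 = 3
Missing side = 4 × 3
= 12.0

12.0


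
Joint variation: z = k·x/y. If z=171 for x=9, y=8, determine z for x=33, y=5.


z = k·x/y
Solve for k using the known point: k = z·y/x = 171×8/9 = 1368/9 = 152.0000
Now evaluate at x=33, y=5:
z = k × 33 / 5 = (1368 × 33) / (9 × 5) = 45144/45
= 1003.2000

1003.2000


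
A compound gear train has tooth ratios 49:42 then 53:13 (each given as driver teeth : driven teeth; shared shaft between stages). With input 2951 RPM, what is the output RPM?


Stage 1: RPM_B = RPM_A × t_A/t_B = 2951 × 49/42 = 144599/42 ≈ 3442.83
B and C share a shaft → RPM_C = RPM_B
Stage 2: RPM_D = RPM_C × t_C/t_D = RPM_A × (t_A×t_C)/(t_B×t_D)
Overall ratio = (49×53)/(42×13) = 2597/546
RPM_D = 2951 × 2597/546 = 7663747/546
≈ 14036.17 RPM

14036.17 RPM


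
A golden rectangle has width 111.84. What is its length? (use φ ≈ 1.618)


φ = (1 + √5) / 2 ≈ 1.618
Length = width × φ = 111.84 × 1.618 = 180.95712
≈ 180.96

180.96


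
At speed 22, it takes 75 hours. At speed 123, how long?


Inverse proportion: x × y = constant
k = 22 × 75 = 1650
y₂ = k / 123 = 1650 / 123
= 13.41

13.41


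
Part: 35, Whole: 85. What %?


Percentage = (part / whole) × 100
= (35 / 85) × 100
≈ 41.18%

41.18%


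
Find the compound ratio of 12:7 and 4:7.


Compound ratio = (12×4) : (7×7)
= 48:49
GCD = 1
= 48:49

48:49


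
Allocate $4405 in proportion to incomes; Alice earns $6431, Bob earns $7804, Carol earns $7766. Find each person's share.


Total income = 6431 + 7804 + 7766 = $22001
Alice: $4405 × 6431/22001 = $1287.60
Bob: $4405 × 7804/22001 = $1562.50
Carol: $4405 × 7766/22001 = $1554.89
= Alice: $1287.60, Bob: $1562.50, Carol: $1554.89

Alice: $1287.60, Bob: $1562.50, Carol: $1554.89


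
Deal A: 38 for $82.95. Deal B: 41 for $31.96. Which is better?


Deal A: $82.95/38 = $2.1829/unit
Deal B: $31.96/41 = $0.7795/unit
B is cheaper per unit
= Deal B

Deal B


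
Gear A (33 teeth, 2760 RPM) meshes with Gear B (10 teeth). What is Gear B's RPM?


Gear ratio = 33:10 = 33:10
RPM_B = RPM_A × (teeth_A / teeth_B)
= 2760 × (33/10)
= 9108.0 RPM

9108.0 RPM


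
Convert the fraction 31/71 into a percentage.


Percentage = (part / whole) × 100
= (31 / 71) × 100
≈ 43.66%

43.66%


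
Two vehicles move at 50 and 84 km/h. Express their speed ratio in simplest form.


Ratio = 50:84
GCD = 2
Simplified = 25:42
Time ratio (same distance) = 42:25
Speed ratio = 25:42

25:42


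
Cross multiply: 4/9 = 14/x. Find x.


Cross multiply: 4 × x = 9 × 14
4x = 126
x = 126 / 4
= 31.50

31.50


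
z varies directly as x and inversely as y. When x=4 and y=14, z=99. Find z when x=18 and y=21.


z = k·x/y
Solve for k using the known point: k = z·y/x = 99×14/4 = 1386/4 = 346.5000
Now evaluate at x=18, y=21:
z = k × 18 / 21 = (1386 × 18) / (4 × 21) = 24948/84
= 297.0000

297.0000


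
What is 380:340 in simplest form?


GCD(380, 340) = 20
380/20 : 340/20
= 19:17

19:17


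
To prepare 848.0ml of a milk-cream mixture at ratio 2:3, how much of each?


Total parts = 2 + 3 = 5
milk: 848.0 × 2/5 = 339.2ml
cream: 848.0 × 3/5 = 508.8ml
= 339.2ml and 508.8ml

339.2ml and 508.8ml


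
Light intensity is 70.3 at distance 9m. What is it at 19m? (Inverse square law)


I₁d₁² = I₂d₂²
I₂ = I₁ × (d₁/d₂)²
= 70.3 × (9/19)²
= 70.3 × 81/361
= 5694.3/361
≈ 15.7737

15.7737


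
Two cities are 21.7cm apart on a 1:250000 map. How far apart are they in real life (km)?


Real distance = map distance × scale
= 21.7cm × 250000
= 5425000 cm = 54250.0 m
= 54.250 km

54.250 km


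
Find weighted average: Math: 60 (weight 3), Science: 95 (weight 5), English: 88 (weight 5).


Numerator = 60×3 + 95×5 + 88×5
= 180 + 475 + 440
= 1095
Total weight = 13
Weighted avg = 1095/13
= 84.23

84.23


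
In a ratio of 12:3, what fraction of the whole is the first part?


Total parts = 12 + 3 = 15
First part: 12/15 = 4/5
= 4/5

4/5


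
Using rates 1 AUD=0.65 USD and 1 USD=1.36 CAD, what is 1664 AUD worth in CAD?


Step 1: 1664 AUD × 0.65 = 1081.60 USD
Step 2: 1081.60 USD × 1.36 = 1470.98 CAD
Implied rate AUD→CAD = 0.65 × 1.36 = 0.8840
= 1470.98 CAD

1470.98 CAD


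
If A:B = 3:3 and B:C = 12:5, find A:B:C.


Match B: multiply A:B by 12 → 36:36
Multiply B:C by 3 → 36:15
Combined: 36:36:15
GCD = 3
= 12:12:5

12:12:5


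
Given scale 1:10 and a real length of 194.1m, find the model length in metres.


Model size = real / scale
= 194.1 / 10
= 19.4100 m

19.4100 m


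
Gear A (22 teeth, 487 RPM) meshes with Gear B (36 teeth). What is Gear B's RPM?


Gear ratio = 22:36 = 11:18
RPM_B = RPM_A × (teeth_A / teeth_B)
= 487 × (22/36)
= 297.6 RPM

297.6 RPM


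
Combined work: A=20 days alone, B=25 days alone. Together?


Rate of A = 1/20 per day
Rate of B = 1/25 per day
Combined rate = 1/20 + 1/25 = 45/500 = 0.0900 per day
Days = 1 / combined rate = 500/45
≈ 11.11 days

11.11 days


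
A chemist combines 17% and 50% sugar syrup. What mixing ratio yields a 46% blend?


Let x parts of 17% mix with y parts of 50%.
17x + 50y = 46(x + y)
17x + 50y = 46x + 46y
x(17 - 46) = y(46 - 50)
x/y = (50 - 46)/(46 - 17) = 4/29
Simplify: 4:29
= 4:29

4:29


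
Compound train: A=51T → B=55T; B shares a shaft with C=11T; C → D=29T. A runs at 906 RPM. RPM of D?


Stage 1: RPM_B = RPM_A × t_A/t_B = 906 × 51/55 = 46206/55 ≈ 840.11
B and C share a shaft → RPM_C = RPM_B
Stage 2: RPM_D = RPM_C × t_C/t_D = RPM_A × (t_A×t_C)/(t_B×t_D)
Overall ratio = (51×11)/(55×29) = 561/1595
RPM_D = 906 × 561/1595 = 508266/1595
≈ 318.66 RPM

318.66 RPM


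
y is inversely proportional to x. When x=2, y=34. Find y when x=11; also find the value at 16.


Inverse proportion: x × y = constant
k = 2 × 34 = 68
At x=11: k/11 = 6.18
At x=16: k/16 = 4.25
= 6.18 and 4.25

6.18 and 4.25


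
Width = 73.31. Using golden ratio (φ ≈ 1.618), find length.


φ = (1 + √5) / 2 ≈ 1.618
Length = width × φ = 73.31 × 1.618 = 118.61558
≈ 118.62

118.62


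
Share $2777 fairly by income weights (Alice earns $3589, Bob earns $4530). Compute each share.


Total income = 3589 + 4530 = $8119
Alice: $2777 × 3589/8119 = $1227.57
Bob: $2777 × 4530/8119 = $1549.43
= Alice: $1227.57, Bob: $1549.43

Alice: $1227.57, Bob: $1549.43


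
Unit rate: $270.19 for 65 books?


Unit rate = total / quantity
= 270.19 / 65
= $4.16 per unit

$4.16 per unit


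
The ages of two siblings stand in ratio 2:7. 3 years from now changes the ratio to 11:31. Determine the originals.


Let A = 2k, B = 7k.
(2k + 3) / (7k + 3) = 11/31
Cross-multiply: 31(2k + 3) = 11(7k + 3)
62k + 93 = 77k + 33
62k - 77k = 33 - 93
-15k = -60
k = -60/-15 = 4
A = 2×4 = 8, B = 7×4 = 28
= A = 8, B = 28

A = 8, B = 28


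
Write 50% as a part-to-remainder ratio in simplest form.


50% means 50 parts out of 100; remainder = 50
Part : remainder = 50:50
GCD = 50
= 1:1

1:1


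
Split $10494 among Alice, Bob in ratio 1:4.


Total parts = 1 + 4 = 5
Alice: 10494 × 1/5 = 2098.80
Bob: 10494 × 4/5 = 8395.20
= Alice: $2098.80, Bob: $8395.20

Alice: $2098.80, Bob: $8395.20


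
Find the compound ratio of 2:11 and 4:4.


Compound ratio = (2×4) : (11×4)
= 8:44
GCD = 4
= 2:11

2:11


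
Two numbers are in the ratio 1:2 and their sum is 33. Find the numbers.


Let A = 1k, B = 2k.
1k + 2k = 33
3k = 33 → k = 33/3 = 11
A = 1×11 = 11, B = 2×11 = 22
= A = 11, B = 22

A = 11, B = 22


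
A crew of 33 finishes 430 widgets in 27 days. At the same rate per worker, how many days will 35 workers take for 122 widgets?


Days ∝ work / workers, so d₂ = d₁ × (m₁/m₂) × (w₂/w₁)
Workers factor (inverse): 33/35 ≈ 0.9429
Work factor (direct): 122/430 ≈ 0.2837
d₂ = 27 × 33/35 × 122/430 = (27 × 33 × 122) / (35 × 430) = 108702/15050
≈ 7.22 days

7.22 days


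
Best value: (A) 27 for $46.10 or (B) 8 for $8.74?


Deal A: $46.10/27 = $1.7074/unit
Deal B: $8.74/8 = $1.0925/unit
B is cheaper per unit
= Deal B

Deal B


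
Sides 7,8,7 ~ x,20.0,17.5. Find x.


Scale factor = 20.0/8 = 2.5
Missing side = 7 × 2.5
= 17.5

17.5


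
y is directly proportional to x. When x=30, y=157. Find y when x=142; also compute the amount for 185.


Direct proportion: y/x = constant
k = 157/30 ≈ 5.2333
y at x=142: k × 142 = 157 × 142 / 30 = 22294/30 ≈ 743.13
y at x=185: k × 185 = 157 × 185 / 30 = 29045/30 ≈ 968.17
= 743.13 and 968.17

743.13 and 968.17


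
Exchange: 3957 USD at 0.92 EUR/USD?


Amount × rate = 3957 × 0.92
= 3640.44 EUR

3640.44 EUR


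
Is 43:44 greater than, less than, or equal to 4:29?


43/44 = 0.9773
4/29 = 0.1379
0.9773 > 0.1379, so 43:44 is greater
= greater than

greater than


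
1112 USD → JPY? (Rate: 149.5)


Amount × rate = 1112 × 149.5
= 166244.00 JPY

166244.00 JPY


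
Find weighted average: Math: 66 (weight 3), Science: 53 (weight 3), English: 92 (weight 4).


Numerator = 66×3 + 53×3 + 92×4
= 198 + 159 + 368
= 725
Total weight = 10
Weighted avg = 725/10
= 72.50

72.50


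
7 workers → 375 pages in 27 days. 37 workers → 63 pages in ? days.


Days ∝ work / workers, so d₂ = d₁ × (m₁/m₂) × (w₂/w₁)
Workers factor (inverse): 7/37 ≈ 0.1892
Work factor (direct): 63/375 = 0.1680
d₂ = 27 × 7/37 × 63/375 = (27 × 7 × 63) / (37 × 375) = 11907/13875
≈ 0.86 days

0.86 days


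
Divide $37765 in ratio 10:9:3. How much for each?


Total parts = 10 + 9 + 3 = 22
Part 1: 37765 × 10/22 = 17165.91
Part 2: 37765 × 9/22 = 15449.32
Part 3: 37765 × 3/22 = 5149.77
= Part 1: $17165.91, Part 2: $15449.32, Part 3: $5149.77

Part 1: $17165.91, Part 2: $15449.32, Part 3: $5149.77


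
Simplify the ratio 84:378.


GCD(84, 378) = 42
84/42 : 378/42
= 2:9

2:9


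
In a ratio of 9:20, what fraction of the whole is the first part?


Total parts = 9 + 20 = 29
First part: 9/29 = 9/29
= 9/29

9/29


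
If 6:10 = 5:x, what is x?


Cross multiply: 6 × x = 10 × 5
6x = 50
x = 50 / 6
= 8.33

8.33


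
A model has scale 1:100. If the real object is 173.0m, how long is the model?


Model size = real / scale
= 173.0 / 100
= 1.7300 m

1.7300 m


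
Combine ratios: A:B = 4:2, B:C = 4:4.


Match B: multiply A:B by 4 → 16:8
Multiply B:C by 2 → 8:8
Combined: 16:8:8
GCD = 8
= 2:1:1

2:1:1


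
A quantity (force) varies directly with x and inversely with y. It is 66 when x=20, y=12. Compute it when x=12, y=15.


z = k·x/y
Solve for k using the known point: k = z·y/x = 66×12/20 = 792/20 = 39.6000
Now evaluate at x=12, y=15:
z = k × 12 / 15 = (792 × 12) / (20 × 15) = 9504/300
= 31.6800

31.6800


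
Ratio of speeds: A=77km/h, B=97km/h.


Ratio = 77:97
GCD = 1
Simplified = 77:97
Time ratio (same distance) = 97:77
Speed ratio = 77:97

77:97


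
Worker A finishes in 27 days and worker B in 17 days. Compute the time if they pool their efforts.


Rate of A = 1/27 per day
Rate of B = 1/17 per day
Combined rate = 1/27 + 1/17 = 44/459 ≈ 0.0959 per day
Days = 1 / combined rate = 459/44
≈ 10.43 days

10.43 days


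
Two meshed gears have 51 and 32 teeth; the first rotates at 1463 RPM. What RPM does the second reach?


Gear ratio = 51:32 = 51:32
RPM_B = RPM_A × (teeth_A / teeth_B)
= 1463 × (51/32)
= 2331.7 RPM

2331.7 RPM


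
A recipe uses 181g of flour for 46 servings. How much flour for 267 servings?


Direct proportion: y/x = constant
k = 181/46 ≈ 3.9348
y₂ = k × 267 = 181 × 267 / 46 = 48327/46
≈ 1050.59

1050.59


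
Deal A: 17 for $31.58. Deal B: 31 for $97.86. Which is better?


Deal A: $31.58/17 = $1.8576/unit
Deal B: $97.86/31 = $3.1568/unit
A is cheaper per unit
= Deal A

Deal A


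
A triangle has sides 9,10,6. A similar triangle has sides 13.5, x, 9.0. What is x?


Scale factor = 13.5/9 = 1.5
Missing side = 10 × 1.5
= 15.0

15.0


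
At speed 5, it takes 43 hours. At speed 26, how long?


Inverse proportion: x × y = constant
k = 5 × 43 = 215
y₂ = k / 26 = 215 / 26
= 8.27

8.27


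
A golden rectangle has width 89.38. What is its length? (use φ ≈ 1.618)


φ = (1 + √5) / 2 ≈ 1.618
Length = width × φ = 89.38 × 1.618 = 144.61684
≈ 144.62

144.62


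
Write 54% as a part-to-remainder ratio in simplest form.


54% means 54 parts out of 100; remainder = 46
Part : remainder = 54:46
GCD = 2
= 27:23

27:23


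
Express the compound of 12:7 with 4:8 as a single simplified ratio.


Compound ratio = (12×4) : (7×8)
= 48:56
GCD = 8
= 6:7

6:7


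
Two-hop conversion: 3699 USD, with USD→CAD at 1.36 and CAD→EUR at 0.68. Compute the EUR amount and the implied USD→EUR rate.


Step 1: 3699 USD × 1.36 = 5030.64 CAD
Step 2: 5030.64 CAD × 0.68 = 3420.84 EUR
Implied rate USD→EUR = 1.36 × 0.68 = 0.9248
= 3420.84 EUR; implied rate 0.9248 EUR/USD

3420.84 EUR; implied rate 0.9248 EUR/USD


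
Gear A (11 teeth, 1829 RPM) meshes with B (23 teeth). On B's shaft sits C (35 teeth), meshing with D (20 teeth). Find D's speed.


Stage 1: RPM_B = RPM_A × t_A/t_B = 1829 × 11/23 = 20119/23 ≈ 874.74
B and C share a shaft → RPM_C = RPM_B
Stage 2: RPM_D = RPM_C × t_C/t_D = RPM_A × (t_A×t_C)/(t_B×t_D)
Overall ratio = (11×35)/(23×20) = 385/460
RPM_D = 1829 × 385/460 = 704165/460
≈ 1530.79 RPM

1530.79 RPM


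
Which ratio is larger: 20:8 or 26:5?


20/8 = 2.5000
26/5 = 5.2000
2.5000 < 5.2000, so 20:8 is less
= 26:5

26:5


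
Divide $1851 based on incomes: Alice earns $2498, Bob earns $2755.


Total income = 2498 + 2755 = $5253
Alice: $1851 × 2498/5253 = $880.22
Bob: $1851 × 2755/5253 = $970.78
= Alice: $880.22, Bob: $970.78

Alice: $880.22, Bob: $970.78


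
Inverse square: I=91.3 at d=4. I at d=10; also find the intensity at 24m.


I₁d₁² = I₂d₂²
I at 10m = 91.3 × (4/10)² = 91.3 × 16/100 = 1460.8/100 = 14.6080
I at 24m = 91.3 × (4/24)² = 91.3 × 16/576 = 1460.8/576 ≈ 2.5361
= 14.6080 and 2.5361

14.6080 and 2.5361


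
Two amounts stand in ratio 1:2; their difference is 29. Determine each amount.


Let A = 1k, B = 2k.
2k - 1k = 29
1k = 29 → k = 29/1 = 29
A = 1×29 = 29, B = 2×29 = 58
= A = 29, B = 58

A = 29, B = 58


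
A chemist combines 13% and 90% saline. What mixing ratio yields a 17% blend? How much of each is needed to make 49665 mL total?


Let x parts of 13% mix with y parts of 90%.
13x + 90y = 17(x + y)
13x + 90y = 17x + 17y
x(13 - 17) = y(17 - 90)
x/y = (90 - 17)/(17 - 13) = 73/4
Simplify: 73:4
Total parts = 77; one part = 49665/77 = 645.00 mL
13% solution: 73×645.00 = 47085.00 mL
90% solution: 4×645.00 = 2580.00 mL
= ratio 73:4; 47085.00 mL and 2580.00 mL

ratio 73:4; 47085.00 mL and 2580.00 mL


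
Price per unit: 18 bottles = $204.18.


Unit rate = total / quantity
= 204.18 / 18
= $11.34 per unit

$11.34 per unit


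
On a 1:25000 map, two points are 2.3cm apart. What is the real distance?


Real distance = map distance × scale
= 2.3cm × 25000
= 57500 cm = 575.0 m
= 0.575 km

0.575 km


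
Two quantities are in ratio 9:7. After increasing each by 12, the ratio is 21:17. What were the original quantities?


Let A = 9k, B = 7k.
(9k + 12) / (7k + 12) = 21/17
Cross-multiply: 17(9k + 12) = 21(7k + 12)
153k + 204 = 147k + 252
153k - 147k = 252 - 204
6k = 48
k = 48/6 = 8
A = 9×8 = 72, B = 7×8 = 56
= A = 72, B = 56

A = 72, B = 56


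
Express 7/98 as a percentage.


Percentage = (part / whole) × 100
= (7 / 98) × 100
≈ 7.14%

7.14%


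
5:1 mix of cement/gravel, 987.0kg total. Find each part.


Total parts = 5 + 1 = 6
cement: 987.0 × 5/6 = 822.5kg
gravel: 987.0 × 1/6 = 164.5kg
= 822.5kg and 164.5kg

822.5kg and 164.5kg


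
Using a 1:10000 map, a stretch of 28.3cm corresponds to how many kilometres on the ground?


Real distance = map distance × scale
= 28.3cm × 10000
= 283000 cm = 2830.0 m
= 2.830 km

2.830 km


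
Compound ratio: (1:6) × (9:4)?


Compound ratio = (1×9) : (6×4)
= 9:24
GCD = 3
= 3:8

3:8


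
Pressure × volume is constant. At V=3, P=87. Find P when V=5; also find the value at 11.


Inverse proportion: x × y = constant
k = 3 × 87 = 261
At x=5: k/5 = 52.20
At x=11: k/11 = 23.73
= 52.20 and 23.73

52.20 and 23.73


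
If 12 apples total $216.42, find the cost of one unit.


Unit rate = total / quantity
= 216.42 / 12
= $18.04 per unit

$18.04 per unit


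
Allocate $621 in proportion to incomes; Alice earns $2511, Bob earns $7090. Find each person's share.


Total income = 2511 + 7090 = $9601
Alice: $621 × 2511/9601 = $162.41
Bob: $621 × 7090/9601 = $458.59
= Alice: $162.41, Bob: $458.59

Alice: $162.41, Bob: $458.59


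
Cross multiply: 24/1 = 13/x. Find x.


Cross multiply: 24 × x = 1 × 13
24x = 13
x = 13 / 24
= 0.54

0.54


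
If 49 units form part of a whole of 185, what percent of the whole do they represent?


Percentage = (part / whole) × 100
= (49 / 185) × 100
≈ 26.49%

26.49%


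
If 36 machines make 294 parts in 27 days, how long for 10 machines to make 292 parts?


Days ∝ work / workers, so d₂ = d₁ × (m₁/m₂) × (w₂/w₁)
Workers factor (inverse): 36/10 = 3.6000
Work factor (direct): 292/294 ≈ 0.9932
d₂ = 27 × 36/10 × 292/294 = (27 × 36 × 292) / (10 × 294) = 283824/2940
≈ 96.54 days

96.54 days


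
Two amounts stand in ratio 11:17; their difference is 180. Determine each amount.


Let A = 11k, B = 17k.
17k - 11k = 180
6k = 180 → k = 180/6 = 30
A = 11×30 = 330, B = 17×30 = 510
= A = 330, B = 510

A = 330, B = 510


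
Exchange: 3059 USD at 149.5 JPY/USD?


Amount × rate = 3059 × 149.5
= 457320.50 JPY

457320.50 JPY


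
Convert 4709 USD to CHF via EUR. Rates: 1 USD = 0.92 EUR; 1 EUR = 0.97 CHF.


Step 1: 4709 USD × 0.92 = 4332.28 EUR
Step 2: 4332.28 EUR × 0.97 = 4202.31 CHF
Implied rate USD→CHF = 0.92 × 0.97 = 0.8924
= 4202.31 CHF

4202.31 CHF


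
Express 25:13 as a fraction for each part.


Total parts = 25 + 13 = 38
First part: 25/38 = 25/38
Second part: 13/38 = 13/38
= 25/38 and 13/38

25/38 and 13/38


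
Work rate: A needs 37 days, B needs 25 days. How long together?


Rate of A = 1/37 per day
Rate of B = 1/25 per day
Combined rate = 1/37 + 1/25 = 62/925 ≈ 0.0670 per day
Days = 1 / combined rate = 925/62
≈ 14.92 days

14.92 days


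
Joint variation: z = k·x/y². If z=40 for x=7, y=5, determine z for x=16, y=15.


z = k·x/y²
Solve for k using the known point: k = z·y²/x = 40×25/7 = 1000/7 ≈ 142.8571
Now evaluate at x=16, y=15:
z = k × 16 / 225 = (1000 × 16) / (7 × 225) = 16000/1575
≈ 10.1587

10.1587


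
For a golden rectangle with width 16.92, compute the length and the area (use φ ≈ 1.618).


φ = (1 + √5) / 2 ≈ 1.618
Length = width × φ = 16.92 × 1.618 = 27.37656
≈ 27.38
Area = width × length = 16.92 × 27.37656 = 463.2113952 ≈ 463.21
= Length: 27.38, Area: 463.21

Length: 27.38, Area: 463.21


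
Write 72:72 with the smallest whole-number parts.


GCD(72, 72) = 72
72/72 : 72/72
= 1:1

1:1


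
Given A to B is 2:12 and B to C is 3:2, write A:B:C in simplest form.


Match B: multiply A:B by 3 → 6:36
Multiply B:C by 12 → 36:24
Combined: 6:36:24
GCD = 6
= 1:6:4

1:6:4


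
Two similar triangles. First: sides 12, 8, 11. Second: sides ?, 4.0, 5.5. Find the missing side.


Scale factor = 4.0/8 = 0.5
Missing side = 12 × 0.5
= 6.0

6.0


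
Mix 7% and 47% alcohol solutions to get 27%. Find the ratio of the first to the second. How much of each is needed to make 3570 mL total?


Let x parts of 7% mix with y parts of 47%.
7x + 47y = 27(x + y)
7x + 47y = 27x + 27y
x(7 - 27) = y(27 - 47)
x/y = (47 - 27)/(27 - 7) = 20/20
Simplify: 1:1
Total parts = 2; one part = 3570/2 = 1785.00 mL
7% solution: 1×1785.00 = 1785.00 mL
47% solution: 1×1785.00 = 1785.00 mL
= ratio 1:1; 1785.00 mL and 1785.00 mL

ratio 1:1; 1785.00 mL and 1785.00 mL
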